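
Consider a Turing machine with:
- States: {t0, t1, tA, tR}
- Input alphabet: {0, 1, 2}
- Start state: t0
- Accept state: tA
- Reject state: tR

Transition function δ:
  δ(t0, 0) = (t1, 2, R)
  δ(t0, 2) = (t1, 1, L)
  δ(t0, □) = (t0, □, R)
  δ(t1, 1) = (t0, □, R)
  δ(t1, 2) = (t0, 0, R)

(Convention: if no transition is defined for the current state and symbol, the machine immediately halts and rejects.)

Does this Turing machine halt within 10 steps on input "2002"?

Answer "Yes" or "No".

Execution trace:
Initial: [t0]2002
Step 1: δ(t0, 2) = (t1, 1, L) → [t1]□1002

No transition is defined for δ(t1, □). By convention the machine halts and rejects.
The machine halted after 1 step (within the 10-step bound).

Answer: Yes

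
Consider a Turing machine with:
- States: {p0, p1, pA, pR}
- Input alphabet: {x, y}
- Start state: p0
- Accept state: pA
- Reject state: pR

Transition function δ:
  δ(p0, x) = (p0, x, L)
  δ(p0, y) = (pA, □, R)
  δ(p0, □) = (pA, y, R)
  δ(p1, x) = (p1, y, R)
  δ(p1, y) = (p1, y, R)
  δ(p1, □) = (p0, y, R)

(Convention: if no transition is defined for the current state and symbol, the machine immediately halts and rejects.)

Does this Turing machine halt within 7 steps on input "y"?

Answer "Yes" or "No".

Execution trace:
Initial: [p0]y
Step 1: δ(p0, y) = (pA, □, R) → □[pA]□

The machine reaches the accept state pA and halts.
The machine halted after 1 step (within the 7-step bound).

Answer: Yes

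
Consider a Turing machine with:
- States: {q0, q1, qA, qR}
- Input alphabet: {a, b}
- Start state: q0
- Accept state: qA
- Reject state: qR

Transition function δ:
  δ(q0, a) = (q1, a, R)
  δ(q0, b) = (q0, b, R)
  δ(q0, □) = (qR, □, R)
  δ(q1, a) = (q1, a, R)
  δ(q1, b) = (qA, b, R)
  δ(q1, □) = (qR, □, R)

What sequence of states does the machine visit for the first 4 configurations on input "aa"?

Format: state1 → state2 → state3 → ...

Execution trace:
Initial: [q0]aa
Step 1: δ(q0, a) = (q1, a, R) → a[q1]a
Step 2: δ(q1, a) = (q1, a, R) → aa[q1]□
Step 3: δ(q1, □) = (qR, □, R) → aa□[qR]□

The machine reaches the reject state qR and halts.

State sequence: q0 → q1 → q1 → qR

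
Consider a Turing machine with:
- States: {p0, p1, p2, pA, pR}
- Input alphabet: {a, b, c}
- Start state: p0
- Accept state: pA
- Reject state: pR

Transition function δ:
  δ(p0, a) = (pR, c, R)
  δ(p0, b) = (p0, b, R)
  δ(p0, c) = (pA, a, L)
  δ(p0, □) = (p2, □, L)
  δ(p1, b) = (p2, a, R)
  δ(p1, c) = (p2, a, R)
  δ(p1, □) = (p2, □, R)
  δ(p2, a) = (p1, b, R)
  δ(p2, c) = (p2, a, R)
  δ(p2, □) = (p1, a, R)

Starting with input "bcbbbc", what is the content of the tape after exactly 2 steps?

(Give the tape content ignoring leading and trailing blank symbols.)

Execution trace:
Initial: [p0]bcbbbc
Step 1: δ(p0, b) = (p0, b, R) → b[p0]cbbbc
Step 2: δ(p0, c) = (pA, a, L) → [pA]babbbc

The machine reaches the accept state pA and halts.

After 2 steps, the tape (ignoring leading/trailing blanks) is: babbbc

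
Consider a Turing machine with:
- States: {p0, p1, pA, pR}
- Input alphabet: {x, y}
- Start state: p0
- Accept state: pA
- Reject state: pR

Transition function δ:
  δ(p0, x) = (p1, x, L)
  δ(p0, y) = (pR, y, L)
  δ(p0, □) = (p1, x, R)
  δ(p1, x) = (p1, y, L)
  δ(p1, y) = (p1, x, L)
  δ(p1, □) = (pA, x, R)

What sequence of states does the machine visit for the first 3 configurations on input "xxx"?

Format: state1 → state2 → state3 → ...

Execution trace:
Initial: [p0]xxx
Step 1: δ(p0, x) = (p1, x, L) → [p1]□xxx
Step 2: δ(p1, □) = (pA, x, R) → x[pA]xxx

The machine reaches the accept state pA and halts.

State sequence: p0 → p1 → pA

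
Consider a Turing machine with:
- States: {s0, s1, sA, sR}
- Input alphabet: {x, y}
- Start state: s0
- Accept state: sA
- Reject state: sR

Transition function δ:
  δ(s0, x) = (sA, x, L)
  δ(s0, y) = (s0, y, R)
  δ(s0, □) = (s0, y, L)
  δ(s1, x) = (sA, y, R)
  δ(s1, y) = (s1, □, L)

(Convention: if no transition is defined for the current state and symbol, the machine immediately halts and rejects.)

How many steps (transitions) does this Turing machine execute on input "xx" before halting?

Execution trace:
Initial: [s0]xx
Step 1: δ(s0, x) = (sA, x, L) → [sA]□xx

The machine reaches the accept state sA and halts.

The machine executed 1 step before halting.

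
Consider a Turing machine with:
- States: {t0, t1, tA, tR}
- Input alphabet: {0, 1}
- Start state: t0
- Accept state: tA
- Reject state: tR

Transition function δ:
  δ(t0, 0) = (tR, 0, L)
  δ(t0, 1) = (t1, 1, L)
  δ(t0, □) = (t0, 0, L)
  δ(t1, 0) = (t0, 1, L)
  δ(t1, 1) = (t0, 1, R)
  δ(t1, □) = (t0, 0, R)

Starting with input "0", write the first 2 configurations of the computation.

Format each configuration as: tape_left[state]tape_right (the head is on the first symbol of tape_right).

Transitions applied:
Step 1: δ(t0, 0) = (tR, 0, L)

The first 2 configurations are:
[t0]0 ⊢ [tR]□0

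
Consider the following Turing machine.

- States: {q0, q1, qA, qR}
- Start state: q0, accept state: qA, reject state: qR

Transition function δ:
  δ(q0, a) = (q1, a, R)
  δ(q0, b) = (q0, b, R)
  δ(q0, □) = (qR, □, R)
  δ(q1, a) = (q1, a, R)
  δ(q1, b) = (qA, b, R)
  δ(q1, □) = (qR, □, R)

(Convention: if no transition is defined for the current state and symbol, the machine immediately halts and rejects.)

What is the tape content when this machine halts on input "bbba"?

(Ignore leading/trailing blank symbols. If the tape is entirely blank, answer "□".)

Execution trace:
Initial: [q0]bbba
Step 1: δ(q0, b) = (q0, b, R) → b[q0]bba
Step 2: δ(q0, b) = (q0, b, R) → bb[q0]ba
Step 3: δ(q0, b) = (q0, b, R) → bbb[q0]a
Step 4: δ(q0, a) = (q1, a, R) → bbba[q1]□
Step 5: δ(q1, □) = (qR, □, R) → bbba□[qR]□

The machine reaches the reject state qR and halts.

Final tape (ignoring leading/trailing blanks): bbba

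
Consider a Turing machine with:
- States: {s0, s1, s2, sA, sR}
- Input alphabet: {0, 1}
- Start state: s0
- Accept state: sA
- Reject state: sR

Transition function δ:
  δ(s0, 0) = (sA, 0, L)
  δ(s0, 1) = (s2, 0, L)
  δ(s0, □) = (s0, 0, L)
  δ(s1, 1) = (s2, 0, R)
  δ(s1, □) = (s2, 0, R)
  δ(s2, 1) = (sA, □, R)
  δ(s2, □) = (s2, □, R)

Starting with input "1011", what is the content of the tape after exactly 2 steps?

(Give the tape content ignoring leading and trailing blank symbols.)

Execution trace:
Initial: [s0]1011
Step 1: δ(s0, 1) = (s2, 0, L) → [s2]□0011
Step 2: δ(s2, □) = (s2, □, R) → □[s2]0011

No transition is defined for δ(s2, 0). By convention the machine halts and rejects.

After 2 steps, the tape (ignoring leading/trailing blanks) is: 0011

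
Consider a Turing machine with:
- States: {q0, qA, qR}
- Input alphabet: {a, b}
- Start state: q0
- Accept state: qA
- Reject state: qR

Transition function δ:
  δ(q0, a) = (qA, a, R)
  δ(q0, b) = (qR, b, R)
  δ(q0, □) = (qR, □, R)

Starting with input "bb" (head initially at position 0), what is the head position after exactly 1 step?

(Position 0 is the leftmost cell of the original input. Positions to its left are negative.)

Execution trace (head position shown):
Step 0: [q0]bb  (head at position 0)
Step 1: move right → b[qR]b  (head at position 1)

After 1 step, the head is at position 1.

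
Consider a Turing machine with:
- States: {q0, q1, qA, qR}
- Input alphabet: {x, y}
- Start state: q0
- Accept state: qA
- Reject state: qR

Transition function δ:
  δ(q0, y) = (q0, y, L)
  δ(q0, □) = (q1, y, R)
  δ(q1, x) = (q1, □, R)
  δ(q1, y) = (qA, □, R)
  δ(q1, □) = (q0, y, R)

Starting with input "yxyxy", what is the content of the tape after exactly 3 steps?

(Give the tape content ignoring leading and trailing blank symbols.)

Execution trace:
Initial: [q0]yxyxy
Step 1: δ(q0, y) = (q0, y, L) → [q0]□yxyxy
Step 2: δ(q0, □) = (q1, y, R) → y[q1]yxyxy
Step 3: δ(q1, y) = (qA, □, R) → y□[qA]xyxy

The machine reaches the accept state qA and halts.

After 3 steps, the tape (ignoring leading/trailing blanks) is: y□xyxy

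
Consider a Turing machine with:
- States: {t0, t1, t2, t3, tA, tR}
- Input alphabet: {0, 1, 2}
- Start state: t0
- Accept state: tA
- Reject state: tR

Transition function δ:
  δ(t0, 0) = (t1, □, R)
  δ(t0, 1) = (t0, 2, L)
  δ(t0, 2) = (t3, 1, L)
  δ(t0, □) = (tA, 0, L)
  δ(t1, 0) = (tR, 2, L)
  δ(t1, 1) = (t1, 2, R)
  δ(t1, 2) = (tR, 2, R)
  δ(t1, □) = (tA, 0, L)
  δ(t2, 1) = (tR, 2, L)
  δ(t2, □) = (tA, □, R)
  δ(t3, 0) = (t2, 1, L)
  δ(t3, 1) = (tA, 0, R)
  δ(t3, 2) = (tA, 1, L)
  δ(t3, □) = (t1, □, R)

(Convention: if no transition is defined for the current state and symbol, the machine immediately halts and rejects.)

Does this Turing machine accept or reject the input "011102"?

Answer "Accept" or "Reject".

Execution trace:
Initial: [t0]011102
Step 1: δ(t0, 0) = (t1, □, R) → □[t1]11102
Step 2: δ(t1, 1) = (t1, 2, R) → □2[t1]1102
Step 3: δ(t1, 1) = (t1, 2, R) → □22[t1]102
Step 4: δ(t1, 1) = (t1, 2, R) → □222[t1]02
Step 5: δ(t1, 0) = (tR, 2, L) → □22[tR]222

The machine reaches the reject state tR and halts.

Answer: Reject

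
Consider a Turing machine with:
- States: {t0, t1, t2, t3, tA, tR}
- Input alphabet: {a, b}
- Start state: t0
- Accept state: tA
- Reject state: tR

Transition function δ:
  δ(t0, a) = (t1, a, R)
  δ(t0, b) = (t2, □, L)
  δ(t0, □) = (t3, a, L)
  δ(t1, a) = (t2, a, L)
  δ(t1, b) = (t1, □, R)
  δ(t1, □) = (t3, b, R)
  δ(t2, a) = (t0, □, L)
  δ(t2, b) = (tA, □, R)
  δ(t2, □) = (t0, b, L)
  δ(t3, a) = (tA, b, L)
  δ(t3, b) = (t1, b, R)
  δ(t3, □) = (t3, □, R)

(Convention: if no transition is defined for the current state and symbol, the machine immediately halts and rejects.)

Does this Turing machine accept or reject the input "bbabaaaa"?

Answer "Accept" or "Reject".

Execution trace:
Initial: [t0]bbabaaaa
Step 1: δ(t0, b) = (t2, □, L) → [t2]□□babaaaa
Step 2: δ(t2, □) = (t0, b, L) → [t0]□b□babaaaa
Step 3: δ(t0, □) = (t3, a, L) → [t3]□ab□babaaaa
Step 4: δ(t3, □) = (t3, □, R) → □[t3]ab□babaaaa
Step 5: δ(t3, a) = (tA, b, L) → [tA]□bb□babaaaa

The machine reaches the accept state tA and halts.

Answer: Accept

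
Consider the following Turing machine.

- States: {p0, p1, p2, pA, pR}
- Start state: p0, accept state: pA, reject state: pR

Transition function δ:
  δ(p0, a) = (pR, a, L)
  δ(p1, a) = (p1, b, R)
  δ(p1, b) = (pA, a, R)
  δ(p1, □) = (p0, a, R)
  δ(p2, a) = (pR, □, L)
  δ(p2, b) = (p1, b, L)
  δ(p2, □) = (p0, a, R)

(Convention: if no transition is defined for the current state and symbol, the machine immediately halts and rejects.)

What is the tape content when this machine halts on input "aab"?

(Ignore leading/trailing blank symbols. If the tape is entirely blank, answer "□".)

Execution trace:
Initial: [p0]aab
Step 1: δ(p0, a) = (pR, a, L) → [pR]□aab

The machine reaches the reject state pR and halts.

Final tape (ignoring leading/trailing blanks): aab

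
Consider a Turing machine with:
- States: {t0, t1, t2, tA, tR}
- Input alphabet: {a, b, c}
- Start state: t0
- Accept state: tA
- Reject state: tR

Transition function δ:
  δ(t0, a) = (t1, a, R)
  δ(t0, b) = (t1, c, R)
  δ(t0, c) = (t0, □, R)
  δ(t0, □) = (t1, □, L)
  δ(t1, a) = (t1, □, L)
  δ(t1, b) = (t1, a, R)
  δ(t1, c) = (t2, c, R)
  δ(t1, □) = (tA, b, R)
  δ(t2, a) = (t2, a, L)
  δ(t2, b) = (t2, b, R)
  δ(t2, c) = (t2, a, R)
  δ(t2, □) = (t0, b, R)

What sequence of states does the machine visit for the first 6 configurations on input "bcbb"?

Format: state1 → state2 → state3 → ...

Execution trace:
Initial: [t0]bcbb
Step 1: δ(t0, b) = (t1, c, R) → c[t1]cbb
Step 2: δ(t1, c) = (t2, c, R) → cc[t2]bb
Step 3: δ(t2, b) = (t2, b, R) → ccb[t2]b
Step 4: δ(t2, b) = (t2, b, R) → ccbb[t2]□
Step 5: δ(t2, □) = (t0, b, R) → ccbbb[t0]□

State sequence: t0 → t1 → t2 → t2 → t2 → t0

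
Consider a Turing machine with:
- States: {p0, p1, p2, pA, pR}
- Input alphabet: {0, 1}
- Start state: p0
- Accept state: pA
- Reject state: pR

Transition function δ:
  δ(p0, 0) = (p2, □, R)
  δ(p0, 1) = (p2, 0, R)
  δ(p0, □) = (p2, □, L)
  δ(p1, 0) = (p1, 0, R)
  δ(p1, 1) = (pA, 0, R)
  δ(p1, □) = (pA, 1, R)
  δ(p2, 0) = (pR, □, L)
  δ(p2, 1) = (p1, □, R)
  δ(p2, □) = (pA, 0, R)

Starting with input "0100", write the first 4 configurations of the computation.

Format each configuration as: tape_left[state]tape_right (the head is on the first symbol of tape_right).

Transitions applied:
Step 1: δ(p0, 0) = (p2, □, R)
Step 2: δ(p2, 1) = (p1, □, R)
Step 3: δ(p1, 0) = (p1, 0, R)

The first 4 configurations are:
[p0]0100 ⊢ □[p2]100 ⊢ □□[p1]00 ⊢ □□0[p1]0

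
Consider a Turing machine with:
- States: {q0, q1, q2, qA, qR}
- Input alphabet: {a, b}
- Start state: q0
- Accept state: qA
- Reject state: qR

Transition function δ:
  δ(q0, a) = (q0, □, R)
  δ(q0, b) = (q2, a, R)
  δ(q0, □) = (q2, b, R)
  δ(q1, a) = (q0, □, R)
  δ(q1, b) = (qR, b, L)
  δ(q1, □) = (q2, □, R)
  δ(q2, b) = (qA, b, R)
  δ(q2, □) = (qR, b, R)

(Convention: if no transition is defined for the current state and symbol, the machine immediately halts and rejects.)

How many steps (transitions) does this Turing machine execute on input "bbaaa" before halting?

Execution trace:
Initial: [q0]bbaaa
Step 1: δ(q0, b) = (q2, a, R) → a[q2]baaa
Step 2: δ(q2, b) = (qA, b, R) → ab[qA]aaa

The machine reaches the accept state qA and halts.

The machine executed 2 steps before halting.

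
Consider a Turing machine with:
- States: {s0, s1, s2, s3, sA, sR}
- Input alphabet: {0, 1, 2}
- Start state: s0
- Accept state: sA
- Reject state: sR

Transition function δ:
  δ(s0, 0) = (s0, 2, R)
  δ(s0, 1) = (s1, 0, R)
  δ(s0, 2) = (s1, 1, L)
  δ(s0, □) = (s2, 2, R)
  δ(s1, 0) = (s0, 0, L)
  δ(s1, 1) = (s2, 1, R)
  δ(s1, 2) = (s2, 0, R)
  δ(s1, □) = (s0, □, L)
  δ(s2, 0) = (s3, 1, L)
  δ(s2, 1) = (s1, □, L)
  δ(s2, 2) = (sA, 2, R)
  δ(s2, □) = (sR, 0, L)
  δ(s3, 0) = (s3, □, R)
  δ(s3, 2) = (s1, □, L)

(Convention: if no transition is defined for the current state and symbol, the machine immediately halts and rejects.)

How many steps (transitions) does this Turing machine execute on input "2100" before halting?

Execution trace:
Initial: [s0]2100
Step 1: δ(s0, 2) = (s1, 1, L) → [s1]□1100
Step 2: δ(s1, □) = (s0, □, L) → [s0]□□1100
Step 3: δ(s0, □) = (s2, 2, R) → 2[s2]□1100
Step 4: δ(s2, □) = (sR, 0, L) → [sR]201100

The machine reaches the reject state sR and halts.

The machine executed 4 steps before halting.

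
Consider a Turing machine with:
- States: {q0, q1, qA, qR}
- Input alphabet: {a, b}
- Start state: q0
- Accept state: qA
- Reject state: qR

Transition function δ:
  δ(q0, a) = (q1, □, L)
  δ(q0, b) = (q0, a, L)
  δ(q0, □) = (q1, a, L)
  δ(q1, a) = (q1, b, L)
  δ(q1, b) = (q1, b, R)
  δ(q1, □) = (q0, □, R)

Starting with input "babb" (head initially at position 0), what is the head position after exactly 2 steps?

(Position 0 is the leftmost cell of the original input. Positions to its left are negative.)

Execution trace (head position shown):
Step 0: [q0]babb  (head at position 0)
Step 1: move left → [q0]□aabb  (head at position -1)
Step 2: move left → [q1]□aaabb  (head at position -2)

After 2 steps, the head is at position -2.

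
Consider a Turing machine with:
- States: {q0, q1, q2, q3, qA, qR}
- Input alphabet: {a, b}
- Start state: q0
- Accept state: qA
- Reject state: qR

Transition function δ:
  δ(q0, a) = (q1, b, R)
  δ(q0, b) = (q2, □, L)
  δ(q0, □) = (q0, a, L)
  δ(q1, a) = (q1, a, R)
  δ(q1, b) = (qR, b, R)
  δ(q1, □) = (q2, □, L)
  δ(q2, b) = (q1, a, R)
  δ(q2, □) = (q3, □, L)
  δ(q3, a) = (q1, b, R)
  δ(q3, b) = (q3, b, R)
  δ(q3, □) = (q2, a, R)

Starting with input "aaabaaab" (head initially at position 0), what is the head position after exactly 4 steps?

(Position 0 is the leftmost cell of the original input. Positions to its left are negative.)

Execution trace (head position shown):
Step 0: [q0]aaabaaab  (head at position 0)
Step 1: move right → b[q1]aabaaab  (head at position 1)
Step 2: move right → ba[q1]abaaab  (head at position 2)
Step 3: move right → baa[q1]baaab  (head at position 3)
Step 4: move right → baab[qR]aaab  (head at position 4)

After 4 steps, the head is at position 4.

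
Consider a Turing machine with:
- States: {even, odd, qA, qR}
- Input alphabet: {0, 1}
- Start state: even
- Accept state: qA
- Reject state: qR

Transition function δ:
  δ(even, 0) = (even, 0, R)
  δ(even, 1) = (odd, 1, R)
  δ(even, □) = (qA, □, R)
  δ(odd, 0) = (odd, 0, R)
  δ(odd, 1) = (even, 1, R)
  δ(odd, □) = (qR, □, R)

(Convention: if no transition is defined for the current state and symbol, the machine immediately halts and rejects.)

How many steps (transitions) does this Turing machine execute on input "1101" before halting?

Execution trace:
Initial: [even]1101
Step 1: δ(even, 1) = (odd, 1, R) → 1[odd]101
Step 2: δ(odd, 1) = (even, 1, R) → 11[even]01
Step 3: δ(even, 0) = (even, 0, R) → 110[even]1
Step 4: δ(even, 1) = (odd, 1, R) → 1101[odd]□
Step 5: δ(odd, □) = (qR, □, R) → 1101□[qR]□

The machine reaches the reject state qR and halts.

The machine executed 5 steps before halting.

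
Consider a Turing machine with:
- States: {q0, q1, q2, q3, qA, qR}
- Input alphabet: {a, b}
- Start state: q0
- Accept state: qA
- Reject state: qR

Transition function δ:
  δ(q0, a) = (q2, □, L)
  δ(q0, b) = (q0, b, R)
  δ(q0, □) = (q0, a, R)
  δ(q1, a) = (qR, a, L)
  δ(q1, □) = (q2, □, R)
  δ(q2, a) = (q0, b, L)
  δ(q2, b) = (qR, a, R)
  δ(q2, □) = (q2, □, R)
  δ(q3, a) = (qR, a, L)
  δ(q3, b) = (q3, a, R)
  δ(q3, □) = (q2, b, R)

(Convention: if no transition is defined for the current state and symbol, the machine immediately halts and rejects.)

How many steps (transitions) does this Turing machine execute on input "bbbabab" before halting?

Execution trace:
Initial: [q0]bbbabab
Step 1: δ(q0, b) = (q0, b, R) → b[q0]bbabab
Step 2: δ(q0, b) = (q0, b, R) → bb[q0]babab
Step 3: δ(q0, b) = (q0, b, R) → bbb[q0]abab
Step 4: δ(q0, a) = (q2, □, L) → bb[q2]b□bab
Step 5: δ(q2, b) = (qR, a, R) → bba[qR]□bab

The machine reaches the reject state qR and halts.

The machine executed 5 steps before halting.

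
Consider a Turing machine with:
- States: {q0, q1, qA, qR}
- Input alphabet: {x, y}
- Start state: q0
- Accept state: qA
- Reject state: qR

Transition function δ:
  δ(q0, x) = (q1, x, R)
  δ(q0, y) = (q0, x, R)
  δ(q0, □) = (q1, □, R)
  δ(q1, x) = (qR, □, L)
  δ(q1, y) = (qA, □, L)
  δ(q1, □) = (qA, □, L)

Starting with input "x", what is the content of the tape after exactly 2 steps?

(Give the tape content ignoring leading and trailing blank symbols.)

Execution trace:
Initial: [q0]x
Step 1: δ(q0, x) = (q1, x, R) → x[q1]□
Step 2: δ(q1, □) = (qA, □, L) → [qA]x□

The machine reaches the accept state qA and halts.

After 2 steps, the tape (ignoring leading/trailing blanks) is: x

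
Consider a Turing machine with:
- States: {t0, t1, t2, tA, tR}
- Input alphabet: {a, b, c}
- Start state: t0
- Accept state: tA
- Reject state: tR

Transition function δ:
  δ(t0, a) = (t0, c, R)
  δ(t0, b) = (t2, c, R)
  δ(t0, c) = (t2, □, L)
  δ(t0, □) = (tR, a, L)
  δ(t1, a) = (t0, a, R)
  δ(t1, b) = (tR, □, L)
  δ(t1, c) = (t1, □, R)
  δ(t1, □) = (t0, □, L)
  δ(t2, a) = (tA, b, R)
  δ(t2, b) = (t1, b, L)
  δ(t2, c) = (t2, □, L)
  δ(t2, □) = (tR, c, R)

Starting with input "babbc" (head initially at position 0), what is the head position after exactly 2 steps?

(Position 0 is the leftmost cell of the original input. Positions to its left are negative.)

Execution trace (head position shown):
Step 0: [t0]babbc  (head at position 0)
Step 1: move right → c[t2]abbc  (head at position 1)
Step 2: move right → cb[tA]bbc  (head at position 2)

After 2 steps, the head is at position 2.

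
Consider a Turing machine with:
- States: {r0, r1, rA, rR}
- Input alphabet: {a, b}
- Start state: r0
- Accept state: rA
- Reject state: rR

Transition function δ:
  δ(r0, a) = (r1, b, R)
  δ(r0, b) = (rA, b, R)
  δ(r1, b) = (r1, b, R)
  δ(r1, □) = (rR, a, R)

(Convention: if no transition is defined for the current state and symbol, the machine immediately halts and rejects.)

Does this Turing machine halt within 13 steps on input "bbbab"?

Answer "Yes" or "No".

Execution trace:
Initial: [r0]bbbab
Step 1: δ(r0, b) = (rA, b, R) → b[rA]bbab

The machine reaches the accept state rA and halts.
The machine halted after 1 step (within the 13-step bound).

Answer: Yes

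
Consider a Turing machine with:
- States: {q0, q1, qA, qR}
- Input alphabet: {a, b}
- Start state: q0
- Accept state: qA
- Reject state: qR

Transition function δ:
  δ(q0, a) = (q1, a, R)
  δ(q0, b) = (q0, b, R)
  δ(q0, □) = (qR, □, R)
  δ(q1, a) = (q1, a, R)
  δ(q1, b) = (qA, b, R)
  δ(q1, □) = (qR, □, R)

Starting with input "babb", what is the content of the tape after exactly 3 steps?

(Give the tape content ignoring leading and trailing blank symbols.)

Execution trace:
Initial: [q0]babb
Step 1: δ(q0, b) = (q0, b, R) → b[q0]abb
Step 2: δ(q0, a) = (q1, a, R) → ba[q1]bb
Step 3: δ(q1, b) = (qA, b, R) → bab[qA]b

The machine reaches the accept state qA and halts.

After 3 steps, the tape (ignoring leading/trailing blanks) is: babb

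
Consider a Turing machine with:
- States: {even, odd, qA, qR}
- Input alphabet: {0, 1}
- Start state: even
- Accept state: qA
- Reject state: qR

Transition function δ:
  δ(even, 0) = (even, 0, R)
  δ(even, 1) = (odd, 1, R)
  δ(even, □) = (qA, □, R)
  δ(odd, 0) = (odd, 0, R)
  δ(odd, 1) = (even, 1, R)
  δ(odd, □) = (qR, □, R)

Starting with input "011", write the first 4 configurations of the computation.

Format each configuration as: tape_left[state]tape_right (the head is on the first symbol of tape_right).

Transitions applied:
Step 1: δ(even, 0) = (even, 0, R)
Step 2: δ(even, 1) = (odd, 1, R)
Step 3: δ(odd, 1) = (even, 1, R)

The first 4 configurations are:
[even]011 ⊢ 0[even]11 ⊢ 01[odd]1 ⊢ 011[even]□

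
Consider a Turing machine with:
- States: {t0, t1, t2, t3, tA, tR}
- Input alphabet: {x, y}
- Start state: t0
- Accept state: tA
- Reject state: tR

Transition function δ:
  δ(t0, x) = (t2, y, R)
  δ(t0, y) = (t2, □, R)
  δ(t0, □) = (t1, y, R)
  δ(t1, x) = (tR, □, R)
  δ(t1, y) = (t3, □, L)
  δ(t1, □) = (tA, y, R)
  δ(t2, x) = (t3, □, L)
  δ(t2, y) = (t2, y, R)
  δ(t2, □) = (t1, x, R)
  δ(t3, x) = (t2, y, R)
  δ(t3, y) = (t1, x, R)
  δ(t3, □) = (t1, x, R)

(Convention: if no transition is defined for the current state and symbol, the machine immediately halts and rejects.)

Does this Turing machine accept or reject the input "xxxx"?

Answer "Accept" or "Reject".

Execution trace:
Initial: [t0]xxxx
Step 1: δ(t0, x) = (t2, y, R) → y[t2]xxx
Step 2: δ(t2, x) = (t3, □, L) → [t3]y□xx
Step 3: δ(t3, y) = (t1, x, R) → x[t1]□xx
Step 4: δ(t1, □) = (tA, y, R) → xy[tA]xx

The machine reaches the accept state tA and halts.

Answer: Accept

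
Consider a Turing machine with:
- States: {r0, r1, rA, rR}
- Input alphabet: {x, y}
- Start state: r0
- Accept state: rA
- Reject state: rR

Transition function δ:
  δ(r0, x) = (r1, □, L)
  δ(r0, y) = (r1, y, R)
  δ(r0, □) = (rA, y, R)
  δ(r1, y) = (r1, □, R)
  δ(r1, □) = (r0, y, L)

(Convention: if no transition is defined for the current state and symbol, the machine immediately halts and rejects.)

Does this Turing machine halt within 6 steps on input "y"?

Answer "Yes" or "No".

Execution trace:
Initial: [r0]y
Step 1: δ(r0, y) = (r1, y, R) → y[r1]□
Step 2: δ(r1, □) = (r0, y, L) → [r0]yy
Step 3: δ(r0, y) = (r1, y, R) → y[r1]y
Step 4: δ(r1, y) = (r1, □, R) → y□[r1]□
Step 5: δ(r1, □) = (r0, y, L) → y[r0]□y
Step 6: δ(r0, □) = (rA, y, R) → yy[rA]y

The machine reaches the accept state rA and halts.
The machine halted after 6 steps (within the 6-step bound).

Answer: Yes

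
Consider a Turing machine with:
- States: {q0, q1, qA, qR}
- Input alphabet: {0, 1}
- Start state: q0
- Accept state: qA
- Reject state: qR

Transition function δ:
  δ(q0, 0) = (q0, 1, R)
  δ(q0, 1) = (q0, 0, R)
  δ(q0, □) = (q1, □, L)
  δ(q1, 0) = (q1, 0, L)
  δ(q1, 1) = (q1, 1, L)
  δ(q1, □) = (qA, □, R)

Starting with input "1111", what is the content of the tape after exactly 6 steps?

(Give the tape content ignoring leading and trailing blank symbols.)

Execution trace:
Initial: [q0]1111
Step 1: δ(q0, 1) = (q0, 0, R) → 0[q0]111
Step 2: δ(q0, 1) = (q0, 0, R) → 00[q0]11
Step 3: δ(q0, 1) = (q0, 0, R) → 000[q0]1
Step 4: δ(q0, 1) = (q0, 0, R) → 0000[q0]□
Step 5: δ(q0, □) = (q1, □, L) → 000[q1]0□
Step 6: δ(q1, 0) = (q1, 0, L) → 00[q1]00□

After 6 steps, the tape (ignoring leading/trailing blanks) is: 0000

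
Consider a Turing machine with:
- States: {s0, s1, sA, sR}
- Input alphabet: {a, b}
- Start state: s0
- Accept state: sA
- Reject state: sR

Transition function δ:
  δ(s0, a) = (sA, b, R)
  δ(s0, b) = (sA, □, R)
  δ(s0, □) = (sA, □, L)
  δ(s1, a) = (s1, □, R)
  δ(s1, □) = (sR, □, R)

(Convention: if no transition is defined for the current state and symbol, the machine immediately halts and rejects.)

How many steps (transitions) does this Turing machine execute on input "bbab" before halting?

Execution trace:
Initial: [s0]bbab
Step 1: δ(s0, b) = (sA, □, R) → □[sA]bab

The machine reaches the accept state sA and halts.

The machine executed 1 step before halting.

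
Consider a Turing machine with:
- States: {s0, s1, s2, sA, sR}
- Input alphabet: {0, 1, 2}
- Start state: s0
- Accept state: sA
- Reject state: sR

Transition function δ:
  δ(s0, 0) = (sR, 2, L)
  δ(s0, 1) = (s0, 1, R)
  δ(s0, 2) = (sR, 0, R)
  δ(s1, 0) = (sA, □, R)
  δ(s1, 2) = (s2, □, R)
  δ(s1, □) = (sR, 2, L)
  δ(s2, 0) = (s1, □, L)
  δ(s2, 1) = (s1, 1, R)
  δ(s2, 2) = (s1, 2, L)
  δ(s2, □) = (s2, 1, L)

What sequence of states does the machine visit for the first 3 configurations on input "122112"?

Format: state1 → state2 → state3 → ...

Execution trace:
Initial: [s0]122112
Step 1: δ(s0, 1) = (s0, 1, R) → 1[s0]22112
Step 2: δ(s0, 2) = (sR, 0, R) → 10[sR]2112

The machine reaches the reject state sR and halts.

State sequence: s0 → s0 → sR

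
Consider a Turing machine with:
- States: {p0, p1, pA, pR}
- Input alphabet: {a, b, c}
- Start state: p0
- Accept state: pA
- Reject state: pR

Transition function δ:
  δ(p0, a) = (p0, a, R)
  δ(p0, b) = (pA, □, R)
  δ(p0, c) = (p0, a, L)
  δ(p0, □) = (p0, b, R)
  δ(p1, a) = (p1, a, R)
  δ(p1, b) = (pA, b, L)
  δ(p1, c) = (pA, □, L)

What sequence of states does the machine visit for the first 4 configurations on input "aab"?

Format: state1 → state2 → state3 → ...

Execution trace:
Initial: [p0]aab
Step 1: δ(p0, a) = (p0, a, R) → a[p0]ab
Step 2: δ(p0, a) = (p0, a, R) → aa[p0]b
Step 3: δ(p0, b) = (pA, □, R) → aa□[pA]□

The machine reaches the accept state pA and halts.

State sequence: p0 → p0 → p0 → pA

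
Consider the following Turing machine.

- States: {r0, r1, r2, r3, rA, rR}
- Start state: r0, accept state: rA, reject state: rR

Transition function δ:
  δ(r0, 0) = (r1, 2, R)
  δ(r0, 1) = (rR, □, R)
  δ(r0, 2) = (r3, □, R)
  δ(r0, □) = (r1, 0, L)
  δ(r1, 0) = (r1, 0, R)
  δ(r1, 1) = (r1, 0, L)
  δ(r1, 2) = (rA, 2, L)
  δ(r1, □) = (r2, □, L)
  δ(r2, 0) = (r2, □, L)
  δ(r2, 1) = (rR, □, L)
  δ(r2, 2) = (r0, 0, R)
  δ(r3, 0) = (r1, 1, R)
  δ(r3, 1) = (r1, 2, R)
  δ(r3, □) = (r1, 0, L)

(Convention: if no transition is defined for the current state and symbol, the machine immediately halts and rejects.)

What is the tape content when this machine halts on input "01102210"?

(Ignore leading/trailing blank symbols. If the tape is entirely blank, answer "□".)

Execution trace:
Initial: [r0]01102210
Step 1: δ(r0, 0) = (r1, 2, R) → 2[r1]1102210
Step 2: δ(r1, 1) = (r1, 0, L) → [r1]20102210
Step 3: δ(r1, 2) = (rA, 2, L) → [rA]□20102210

The machine reaches the accept state rA and halts.

Final tape (ignoring leading/trailing blanks): 20102210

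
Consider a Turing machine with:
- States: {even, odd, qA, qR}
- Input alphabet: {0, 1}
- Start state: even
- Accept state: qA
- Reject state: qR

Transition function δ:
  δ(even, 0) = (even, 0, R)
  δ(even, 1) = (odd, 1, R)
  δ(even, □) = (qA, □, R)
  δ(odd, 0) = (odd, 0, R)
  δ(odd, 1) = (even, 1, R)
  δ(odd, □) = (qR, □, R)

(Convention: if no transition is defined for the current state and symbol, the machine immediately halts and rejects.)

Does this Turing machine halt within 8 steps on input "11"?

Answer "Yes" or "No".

Execution trace:
Initial: [even]11
Step 1: δ(even, 1) = (odd, 1, R) → 1[odd]1
Step 2: δ(odd, 1) = (even, 1, R) → 11[even]□
Step 3: δ(even, □) = (qA, □, R) → 11□[qA]□

The machine reaches the accept state qA and halts.
The machine halted after 3 steps (within the 8-step bound).

Answer: Yes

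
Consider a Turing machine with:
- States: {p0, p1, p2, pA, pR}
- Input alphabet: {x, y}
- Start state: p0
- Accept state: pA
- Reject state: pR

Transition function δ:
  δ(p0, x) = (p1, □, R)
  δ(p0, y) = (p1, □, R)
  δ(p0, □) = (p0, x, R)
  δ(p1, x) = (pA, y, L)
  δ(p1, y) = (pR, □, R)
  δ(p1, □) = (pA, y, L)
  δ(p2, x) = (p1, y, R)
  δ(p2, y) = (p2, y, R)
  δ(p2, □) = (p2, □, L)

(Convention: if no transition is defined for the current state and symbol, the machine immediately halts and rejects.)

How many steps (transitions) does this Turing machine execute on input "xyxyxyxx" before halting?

Execution trace:
Initial: [p0]xyxyxyxx
Step 1: δ(p0, x) = (p1, □, R) → □[p1]yxyxyxx
Step 2: δ(p1, y) = (pR, □, R) → □□[pR]xyxyxx

The machine reaches the reject state pR and halts.

The machine executed 2 steps before halting.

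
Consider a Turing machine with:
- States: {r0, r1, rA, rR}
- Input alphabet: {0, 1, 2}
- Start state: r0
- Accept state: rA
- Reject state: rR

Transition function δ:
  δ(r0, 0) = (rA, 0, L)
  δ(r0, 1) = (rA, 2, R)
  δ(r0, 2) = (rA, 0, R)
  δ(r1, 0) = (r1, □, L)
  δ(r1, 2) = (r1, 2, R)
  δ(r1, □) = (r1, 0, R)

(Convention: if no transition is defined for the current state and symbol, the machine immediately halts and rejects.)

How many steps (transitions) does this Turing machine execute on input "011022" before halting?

Execution trace:
Initial: [r0]011022
Step 1: δ(r0, 0) = (rA, 0, L) → [rA]□011022

The machine reaches the accept state rA and halts.

The machine executed 1 step before halting.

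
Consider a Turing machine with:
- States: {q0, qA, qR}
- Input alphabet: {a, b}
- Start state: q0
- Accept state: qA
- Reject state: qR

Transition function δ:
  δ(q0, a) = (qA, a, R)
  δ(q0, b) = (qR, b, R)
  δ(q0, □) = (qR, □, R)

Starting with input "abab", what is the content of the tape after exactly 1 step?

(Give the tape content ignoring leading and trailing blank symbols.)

Execution trace:
Initial: [q0]abab
Step 1: δ(q0, a) = (qA, a, R) → a[qA]bab

The machine reaches the accept state qA and halts.

After 1 step, the tape (ignoring leading/trailing blanks) is: abab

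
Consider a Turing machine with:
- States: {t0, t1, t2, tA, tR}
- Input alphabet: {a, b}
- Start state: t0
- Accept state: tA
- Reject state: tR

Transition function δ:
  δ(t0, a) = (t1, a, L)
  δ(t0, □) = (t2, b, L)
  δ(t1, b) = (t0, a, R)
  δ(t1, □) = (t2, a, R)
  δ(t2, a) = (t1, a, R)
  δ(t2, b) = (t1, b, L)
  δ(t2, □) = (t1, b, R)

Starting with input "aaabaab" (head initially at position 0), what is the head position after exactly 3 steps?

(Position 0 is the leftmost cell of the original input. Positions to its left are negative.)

Execution trace (head position shown):
Step 0: [t0]aaabaab  (head at position 0)
Step 1: move left → [t1]□aaabaab  (head at position -1)
Step 2: move right → a[t2]aaabaab  (head at position 0)
Step 3: move right → aa[t1]aabaab  (head at position 1)

After 3 steps, the head is at position 1.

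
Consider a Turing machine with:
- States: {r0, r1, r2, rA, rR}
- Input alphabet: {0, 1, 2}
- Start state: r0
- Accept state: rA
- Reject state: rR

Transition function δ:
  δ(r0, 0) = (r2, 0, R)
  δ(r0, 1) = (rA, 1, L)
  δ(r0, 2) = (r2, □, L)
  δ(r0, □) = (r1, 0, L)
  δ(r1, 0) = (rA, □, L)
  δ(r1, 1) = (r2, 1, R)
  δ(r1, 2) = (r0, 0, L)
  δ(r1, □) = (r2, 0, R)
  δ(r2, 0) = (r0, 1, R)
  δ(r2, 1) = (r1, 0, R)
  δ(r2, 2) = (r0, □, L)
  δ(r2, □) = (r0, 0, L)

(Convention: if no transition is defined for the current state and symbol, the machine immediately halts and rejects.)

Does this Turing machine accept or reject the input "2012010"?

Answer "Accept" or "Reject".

Execution trace:
Initial: [r0]2012010
Step 1: δ(r0, 2) = (r2, □, L) → [r2]□□012010
Step 2: δ(r2, □) = (r0, 0, L) → [r0]□0□012010
Step 3: δ(r0, □) = (r1, 0, L) → [r1]□00□012010
Step 4: δ(r1, □) = (r2, 0, R) → 0[r2]00□012010
Step 5: δ(r2, 0) = (r0, 1, R) → 01[r0]0□012010
Step 6: δ(r0, 0) = (r2, 0, R) → 010[r2]□012010
Step 7: δ(r2, □) = (r0, 0, L) → 01[r0]00012010
Step 8: δ(r0, 0) = (r2, 0, R) → 010[r2]0012010
Step 9: δ(r2, 0) = (r0, 1, R) → 0101[r0]012010
Step 10: δ(r0, 0) = (r2, 0, R) → 01010[r2]12010
Step 11: δ(r2, 1) = (r1, 0, R) → 010100[r1]2010
Step 12: δ(r1, 2) = (r0, 0, L) → 01010[r0]00010
Step 13: δ(r0, 0) = (r2, 0, R) → 010100[r2]0010
Step 14: δ(r2, 0) = (r0, 1, R) → 0101001[r0]010
Step 15: δ(r0, 0) = (r2, 0, R) → 01010010[r2]10
Step 16: δ(r2, 1) = (r1, 0, R) → 010100100[r1]0
Step 17: δ(r1, 0) = (rA, □, L) → 01010010[rA]0□

The machine reaches the accept state rA and halts.

Answer: Accept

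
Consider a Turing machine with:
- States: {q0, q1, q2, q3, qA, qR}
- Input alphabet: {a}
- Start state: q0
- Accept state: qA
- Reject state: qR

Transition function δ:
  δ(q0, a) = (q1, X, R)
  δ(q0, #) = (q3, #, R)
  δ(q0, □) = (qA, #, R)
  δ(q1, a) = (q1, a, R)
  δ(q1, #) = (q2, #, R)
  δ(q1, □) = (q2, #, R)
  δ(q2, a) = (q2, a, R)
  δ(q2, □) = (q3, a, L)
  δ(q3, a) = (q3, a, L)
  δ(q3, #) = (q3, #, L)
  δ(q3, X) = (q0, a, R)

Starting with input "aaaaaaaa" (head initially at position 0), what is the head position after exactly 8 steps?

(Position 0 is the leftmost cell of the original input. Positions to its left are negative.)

Execution trace (head position shown):
Step 0: [q0]aaaaaaaa  (head at position 0)
Step 1: move right → X[q1]aaaaaaa  (head at position 1)
Step 2: move right → Xa[q1]aaaaaa  (head at position 2)
Step 3: move right → Xaa[q1]aaaaa  (head at position 3)
Step 4: move right → Xaaa[q1]aaaa  (head at position 4)
Step 5: move right → Xaaaa[q1]aaa  (head at position 5)
Step 6: move right → Xaaaaa[q1]aa  (head at position 6)
Step 7: move right → Xaaaaaa[q1]a  (head at position 7)
Step 8: move right → Xaaaaaaa[q1]□  (head at position 8)

After 8 steps, the head is at position 8.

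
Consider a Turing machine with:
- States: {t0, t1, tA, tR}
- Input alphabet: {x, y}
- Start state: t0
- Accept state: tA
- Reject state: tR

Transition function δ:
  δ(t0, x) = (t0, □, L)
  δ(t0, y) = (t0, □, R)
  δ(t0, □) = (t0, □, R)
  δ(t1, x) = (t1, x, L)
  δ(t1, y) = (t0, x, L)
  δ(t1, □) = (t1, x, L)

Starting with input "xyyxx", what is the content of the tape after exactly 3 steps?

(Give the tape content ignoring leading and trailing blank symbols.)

Execution trace:
Initial: [t0]xyyxx
Step 1: δ(t0, x) = (t0, □, L) → [t0]□□yyxx
Step 2: δ(t0, □) = (t0, □, R) → □[t0]□yyxx
Step 3: δ(t0, □) = (t0, □, R) → □□[t0]yyxx

After 3 steps, the tape (ignoring leading/trailing blanks) is: yyxx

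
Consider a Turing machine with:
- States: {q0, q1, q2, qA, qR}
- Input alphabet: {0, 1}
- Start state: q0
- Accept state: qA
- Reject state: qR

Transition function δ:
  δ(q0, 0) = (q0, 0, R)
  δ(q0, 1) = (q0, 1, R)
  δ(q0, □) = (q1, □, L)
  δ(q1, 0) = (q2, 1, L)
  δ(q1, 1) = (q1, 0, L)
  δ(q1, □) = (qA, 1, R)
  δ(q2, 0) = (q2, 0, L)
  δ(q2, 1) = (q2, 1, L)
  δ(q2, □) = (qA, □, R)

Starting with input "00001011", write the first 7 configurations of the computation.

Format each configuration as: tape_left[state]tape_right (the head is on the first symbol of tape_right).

Transitions applied:
Step 1: δ(q0, 0) = (q0, 0, R)
Step 2: δ(q0, 0) = (q0, 0, R)
Step 3: δ(q0, 0) = (q0, 0, R)
Step 4: δ(q0, 0) = (q0, 0, R)
Step 5: δ(q0, 1) = (q0, 1, R)
Step 6: δ(q0, 0) = (q0, 0, R)

The first 7 configurations are:
[q0]00001011 ⊢ 0[q0]0001011 ⊢ 00[q0]001011 ⊢ 000[q0]01011 ⊢ 0000[q0]1011 ⊢ 00001[q0]011 ⊢ 000010[q0]11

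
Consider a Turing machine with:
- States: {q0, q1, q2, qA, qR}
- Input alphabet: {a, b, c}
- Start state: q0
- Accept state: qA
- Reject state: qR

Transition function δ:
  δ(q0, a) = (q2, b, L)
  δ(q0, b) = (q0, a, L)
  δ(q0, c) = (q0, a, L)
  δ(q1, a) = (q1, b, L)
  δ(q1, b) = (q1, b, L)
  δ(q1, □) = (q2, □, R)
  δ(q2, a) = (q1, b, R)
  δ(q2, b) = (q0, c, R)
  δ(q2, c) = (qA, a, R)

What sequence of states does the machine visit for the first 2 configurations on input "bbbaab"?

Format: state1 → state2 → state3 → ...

Execution trace:
Initial: [q0]bbbaab
Step 1: δ(q0, b) = (q0, a, L) → [q0]□abbaab

No transition is defined for δ(q0, □). By convention the machine halts and rejects.

State sequence: q0 → q0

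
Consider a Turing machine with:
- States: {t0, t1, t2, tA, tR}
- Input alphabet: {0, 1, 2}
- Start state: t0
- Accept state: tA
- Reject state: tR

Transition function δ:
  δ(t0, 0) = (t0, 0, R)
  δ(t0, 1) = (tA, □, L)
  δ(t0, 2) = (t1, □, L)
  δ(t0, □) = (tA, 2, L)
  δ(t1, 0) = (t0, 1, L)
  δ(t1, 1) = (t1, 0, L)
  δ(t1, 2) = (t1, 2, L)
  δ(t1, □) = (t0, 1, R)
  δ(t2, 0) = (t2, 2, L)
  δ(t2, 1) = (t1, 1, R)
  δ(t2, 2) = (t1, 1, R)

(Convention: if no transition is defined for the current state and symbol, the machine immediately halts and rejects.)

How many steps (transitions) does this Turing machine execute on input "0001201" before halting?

Execution trace:
Initial: [t0]0001201
Step 1: δ(t0, 0) = (t0, 0, R) → 0[t0]001201
Step 2: δ(t0, 0) = (t0, 0, R) → 00[t0]01201
Step 3: δ(t0, 0) = (t0, 0, R) → 000[t0]1201
Step 4: δ(t0, 1) = (tA, □, L) → 00[tA]0□201

The machine reaches the accept state tA and halts.

The machine executed 4 steps before halting.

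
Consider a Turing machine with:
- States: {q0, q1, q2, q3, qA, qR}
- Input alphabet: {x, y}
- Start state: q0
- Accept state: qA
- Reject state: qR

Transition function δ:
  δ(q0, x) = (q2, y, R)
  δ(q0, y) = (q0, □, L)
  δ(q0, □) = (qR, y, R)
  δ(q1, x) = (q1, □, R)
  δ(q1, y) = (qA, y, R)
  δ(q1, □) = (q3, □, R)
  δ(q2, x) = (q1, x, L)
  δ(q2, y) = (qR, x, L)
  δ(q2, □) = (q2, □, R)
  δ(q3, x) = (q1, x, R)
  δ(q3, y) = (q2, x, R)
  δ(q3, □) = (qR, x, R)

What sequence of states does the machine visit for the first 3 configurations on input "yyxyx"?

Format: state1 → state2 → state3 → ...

Execution trace:
Initial: [q0]yyxyx
Step 1: δ(q0, y) = (q0, □, L) → [q0]□□yxyx
Step 2: δ(q0, □) = (qR, y, R) → y[qR]□yxyx

The machine reaches the reject state qR and halts.

State sequence: q0 → q0 → qR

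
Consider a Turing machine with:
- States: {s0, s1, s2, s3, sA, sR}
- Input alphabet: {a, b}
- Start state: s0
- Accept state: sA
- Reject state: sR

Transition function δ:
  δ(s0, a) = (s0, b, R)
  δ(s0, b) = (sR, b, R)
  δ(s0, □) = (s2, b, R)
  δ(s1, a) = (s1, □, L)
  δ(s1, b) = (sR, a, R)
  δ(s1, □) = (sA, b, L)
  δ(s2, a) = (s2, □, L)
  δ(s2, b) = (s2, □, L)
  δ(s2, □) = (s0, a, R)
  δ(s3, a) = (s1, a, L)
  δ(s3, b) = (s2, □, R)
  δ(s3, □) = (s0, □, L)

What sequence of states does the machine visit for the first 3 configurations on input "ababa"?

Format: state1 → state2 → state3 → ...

Execution trace:
Initial: [s0]ababa
Step 1: δ(s0, a) = (s0, b, R) → b[s0]baba
Step 2: δ(s0, b) = (sR, b, R) → bb[sR]aba

The machine reaches the reject state sR and halts.

State sequence: s0 → s0 → sR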